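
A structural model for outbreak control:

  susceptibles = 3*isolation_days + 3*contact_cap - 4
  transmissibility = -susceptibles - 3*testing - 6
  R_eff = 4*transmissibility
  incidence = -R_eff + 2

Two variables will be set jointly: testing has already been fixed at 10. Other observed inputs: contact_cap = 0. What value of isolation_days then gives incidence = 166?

With testing held at 10:
Substituting into the susceptibles equation gives susceptibles = 3*isolation_days - 4.
Substituting into the transmissibility equation gives transmissibility = -3*isolation_days - 32.
Substituting into the R_eff equation gives R_eff = -12*isolation_days - 128.
This gives incidence = 12*isolation_days + 130.
Solve 12*isolation_days + 130 = 166: isolation_days = (166 - 130) / 12 = 3.

isolation_days = 3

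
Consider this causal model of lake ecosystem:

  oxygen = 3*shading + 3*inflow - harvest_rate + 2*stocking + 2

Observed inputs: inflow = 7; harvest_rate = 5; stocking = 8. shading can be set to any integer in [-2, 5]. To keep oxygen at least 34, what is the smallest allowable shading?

Substituting into the oxygen equation gives oxygen = 3*shading + 34.
Require 3*shading + 34 ≥ 34, so shading ≥ 0.
The smallest integer in [-2, 5] satisfying this is 0.

shading = 0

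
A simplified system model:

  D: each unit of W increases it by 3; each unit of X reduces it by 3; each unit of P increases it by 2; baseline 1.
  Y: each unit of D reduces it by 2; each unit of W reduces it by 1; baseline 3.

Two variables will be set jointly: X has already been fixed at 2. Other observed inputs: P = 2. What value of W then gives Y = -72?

W = 11

With X held at 2:
Substituting into the D equation gives D = 3*W - 1.
Substituting into the Y equation gives Y = -7*W + 5.
Solve -7*W + 5 = -72: W = (-72 - 5) / -7 = 11.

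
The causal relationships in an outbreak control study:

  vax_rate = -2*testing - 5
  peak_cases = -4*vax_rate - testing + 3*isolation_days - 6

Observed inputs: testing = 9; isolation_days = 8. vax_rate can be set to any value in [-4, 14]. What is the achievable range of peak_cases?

Intervening on vax_rate fixes its value directly, overriding its dependence on testing.
Substituting into the peak_cases equation gives peak_cases = -4*vax_rate + 9.
Linear in vax_rate, so extremes are at the endpoints: vax_rate = -4 gives peak_cases = 25; vax_rate = 14 gives peak_cases = -47.

-47 to 25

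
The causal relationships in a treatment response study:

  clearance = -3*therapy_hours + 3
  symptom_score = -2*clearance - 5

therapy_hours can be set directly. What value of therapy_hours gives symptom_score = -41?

Substituting into the symptom_score equation gives symptom_score = 6*therapy_hours - 11.
Solve 6*therapy_hours - 11 = -41: therapy_hours = (-41 + 11) / 6 = -5.

therapy_hours = -5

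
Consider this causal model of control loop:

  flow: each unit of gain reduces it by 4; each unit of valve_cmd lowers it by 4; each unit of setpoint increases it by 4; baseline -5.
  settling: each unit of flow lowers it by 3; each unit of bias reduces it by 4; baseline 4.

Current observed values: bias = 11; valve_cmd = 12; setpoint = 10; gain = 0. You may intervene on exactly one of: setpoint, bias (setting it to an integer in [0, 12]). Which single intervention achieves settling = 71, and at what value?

set setpoint = 4

Intervening on setpoint: with other inputs at their observed values, settling = -12*setpoint + 119. Solving for 71 gives setpoint = 4, within [0, 12].
Intervening on bias: settling = -4*bias + 43. Reaching 71 requires bias = -7, outside [0, 12].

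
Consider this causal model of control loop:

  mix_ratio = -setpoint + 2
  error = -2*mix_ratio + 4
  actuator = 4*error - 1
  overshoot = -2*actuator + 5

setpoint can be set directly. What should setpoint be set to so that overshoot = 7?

setpoint = 0

Substituting into the error equation gives error = 2*setpoint.
Substituting into the actuator equation gives actuator = 8*setpoint - 1.
This gives overshoot = -16*setpoint + 7.
Solve -16*setpoint + 7 = 7: setpoint = (7 - 7) / -16 = 0.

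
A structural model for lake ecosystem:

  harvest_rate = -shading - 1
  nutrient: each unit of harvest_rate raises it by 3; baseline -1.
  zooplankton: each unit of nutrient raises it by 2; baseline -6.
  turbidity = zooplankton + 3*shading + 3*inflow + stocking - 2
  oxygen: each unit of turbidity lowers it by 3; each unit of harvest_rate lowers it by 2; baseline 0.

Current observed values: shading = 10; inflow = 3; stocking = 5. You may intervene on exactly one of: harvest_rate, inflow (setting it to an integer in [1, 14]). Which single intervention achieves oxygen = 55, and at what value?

Intervening on harvest_rate: oxygen = -20*harvest_rate - 102. Reaching 55 requires harvest_rate = -157/20, not an integer.
Intervening on inflow: with other inputs at their observed values, oxygen = -9*inflow + 145. Solving for 55 gives inflow = 10, within [1, 14].

set inflow = 10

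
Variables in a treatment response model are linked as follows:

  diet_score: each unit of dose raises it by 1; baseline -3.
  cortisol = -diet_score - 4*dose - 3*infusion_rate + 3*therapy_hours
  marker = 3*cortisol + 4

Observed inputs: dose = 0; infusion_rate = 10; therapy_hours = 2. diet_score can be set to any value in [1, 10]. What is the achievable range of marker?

Intervening on diet_score fixes its value directly, overriding its dependence on dose.
Substituting into the cortisol equation gives cortisol = -diet_score - 24.
Substituting into the marker equation gives marker = -3*diet_score - 68.
Linear in diet_score, so extremes are at the endpoints: diet_score = 1 gives marker = -71; diet_score = 10 gives marker = -98.

-98 to -71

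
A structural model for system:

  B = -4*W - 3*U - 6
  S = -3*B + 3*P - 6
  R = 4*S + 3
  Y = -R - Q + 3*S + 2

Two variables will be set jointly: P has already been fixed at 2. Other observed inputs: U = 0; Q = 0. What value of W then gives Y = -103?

W = 7

With P held at 2:
Substituting into the B equation gives B = -4*W - 6.
So S = 12*W + 18.
So R = 48*W + 75.
Substituting into the Y equation gives Y = -12*W - 19.
Solve -12*W - 19 = -103: W = (-103 + 19) / -12 = 7.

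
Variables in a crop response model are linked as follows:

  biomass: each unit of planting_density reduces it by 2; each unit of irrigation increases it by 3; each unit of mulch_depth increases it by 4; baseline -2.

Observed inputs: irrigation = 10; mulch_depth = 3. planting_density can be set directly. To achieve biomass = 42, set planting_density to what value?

planting_density = -1

Substituting into the biomass equation gives biomass = -2*planting_density + 40.
Solve -2*planting_density + 40 = 42: planting_density = (42 - 40) / -2 = -1.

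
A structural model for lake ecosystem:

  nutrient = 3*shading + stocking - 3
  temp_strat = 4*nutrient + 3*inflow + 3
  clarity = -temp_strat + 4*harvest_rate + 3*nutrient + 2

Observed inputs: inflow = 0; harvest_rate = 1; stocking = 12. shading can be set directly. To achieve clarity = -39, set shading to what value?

shading = 11

Substituting into the nutrient equation gives nutrient = 3*shading + 9.
So temp_strat = 12*shading + 39.
So clarity = -3*shading - 6.
Solve -3*shading - 6 = -39: shading = (-39 + 6) / -3 = 11.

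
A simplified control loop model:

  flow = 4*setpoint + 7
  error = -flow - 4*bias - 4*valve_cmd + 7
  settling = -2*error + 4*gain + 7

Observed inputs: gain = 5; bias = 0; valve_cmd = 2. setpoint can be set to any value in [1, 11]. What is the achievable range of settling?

51 to 131

Substituting into the error equation gives error = -4*setpoint - 8.
settling becomes 8*setpoint + 43.
Linear in setpoint, so extremes are at the endpoints: setpoint = 1 gives settling = 51; setpoint = 11 gives settling = 131.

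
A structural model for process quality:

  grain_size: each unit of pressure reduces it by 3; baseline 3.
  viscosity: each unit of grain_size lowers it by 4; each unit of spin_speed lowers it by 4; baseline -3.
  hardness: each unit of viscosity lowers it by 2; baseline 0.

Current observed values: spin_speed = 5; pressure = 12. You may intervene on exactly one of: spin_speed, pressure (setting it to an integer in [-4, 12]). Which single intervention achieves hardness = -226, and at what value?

Intervening on spin_speed: with other inputs at their observed values, hardness = 8*spin_speed - 258. Solving for -226 gives spin_speed = 4, within [-4, 12].
Intervening on pressure: hardness = -24*pressure + 70. Reaching -226 requires pressure = 37/3, not an integer.

set spin_speed = 4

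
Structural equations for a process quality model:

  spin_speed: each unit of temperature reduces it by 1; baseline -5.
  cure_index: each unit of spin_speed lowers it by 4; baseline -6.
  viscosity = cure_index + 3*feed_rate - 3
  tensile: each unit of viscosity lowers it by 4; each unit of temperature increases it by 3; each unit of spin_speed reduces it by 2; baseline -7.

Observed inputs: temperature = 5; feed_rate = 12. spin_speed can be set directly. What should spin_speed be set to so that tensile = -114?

spin_speed = -1

Intervening on spin_speed fixes its value directly, overriding its dependence on temperature.
Substituting into the viscosity equation gives viscosity = -4*spin_speed + 27.
Substituting into the tensile equation gives tensile = 14*spin_speed - 100.
Solve 14*spin_speed - 100 = -114: spin_speed = (-114 + 100) / 14 = -1.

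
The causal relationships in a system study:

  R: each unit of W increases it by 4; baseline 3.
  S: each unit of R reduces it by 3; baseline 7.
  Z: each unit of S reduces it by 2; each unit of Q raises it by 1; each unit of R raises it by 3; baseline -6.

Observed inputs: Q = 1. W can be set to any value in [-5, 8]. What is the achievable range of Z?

-172 to 296

Substituting into the S equation gives S = -12*W - 2.
Z becomes 36*W + 8.
Linear in W, so extremes are at the endpoints: W = -5 gives Z = -172; W = 8 gives Z = 296.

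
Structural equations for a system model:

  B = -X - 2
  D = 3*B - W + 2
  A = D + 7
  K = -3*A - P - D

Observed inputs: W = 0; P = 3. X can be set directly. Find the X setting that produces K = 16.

Substituting into the D equation gives D = -3*X - 4.
Substituting into the A equation gives A = -3*X + 3.
Substituting into the K equation gives K = 12*X - 8.
Solve 12*X - 8 = 16: X = (16 + 8) / 12 = 2.

X = 2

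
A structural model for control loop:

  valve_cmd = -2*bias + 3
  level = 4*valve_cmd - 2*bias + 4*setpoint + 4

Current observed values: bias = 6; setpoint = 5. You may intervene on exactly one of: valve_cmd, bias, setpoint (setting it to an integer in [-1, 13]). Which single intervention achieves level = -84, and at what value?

set bias = 12

Intervening on valve_cmd: level = 4*valve_cmd + 12. Reaching -84 requires valve_cmd = -24, outside [-1, 13].
Intervening on bias: with other inputs at their observed values, level = -10*bias + 36. Solving for -84 gives bias = 12, within [-1, 13].
Intervening on setpoint: level = 4*setpoint - 44. Reaching -84 requires setpoint = -10, outside [-1, 13].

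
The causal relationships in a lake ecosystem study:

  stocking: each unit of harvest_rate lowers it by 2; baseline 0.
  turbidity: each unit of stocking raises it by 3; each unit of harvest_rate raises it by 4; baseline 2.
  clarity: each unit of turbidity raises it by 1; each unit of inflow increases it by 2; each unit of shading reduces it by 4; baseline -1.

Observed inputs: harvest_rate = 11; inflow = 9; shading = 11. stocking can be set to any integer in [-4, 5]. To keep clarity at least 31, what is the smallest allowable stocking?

stocking = 4

Intervening on stocking fixes its value directly, overriding its dependence on harvest_rate.
Substituting into the turbidity equation gives turbidity = 3*stocking + 46.
So clarity = 3*stocking + 19.
Require 3*stocking + 19 ≥ 31, so stocking ≥ 4.
The smallest integer in [-4, 5] satisfying this is 4.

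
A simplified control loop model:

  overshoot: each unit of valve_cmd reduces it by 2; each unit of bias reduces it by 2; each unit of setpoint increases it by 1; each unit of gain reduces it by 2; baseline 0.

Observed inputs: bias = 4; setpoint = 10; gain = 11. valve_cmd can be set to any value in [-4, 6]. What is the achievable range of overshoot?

-32 to -12

Substituting into the overshoot equation gives overshoot = -2*valve_cmd - 20.
Linear in valve_cmd, so extremes are at the endpoints: valve_cmd = -4 gives overshoot = -12; valve_cmd = 6 gives overshoot = -32.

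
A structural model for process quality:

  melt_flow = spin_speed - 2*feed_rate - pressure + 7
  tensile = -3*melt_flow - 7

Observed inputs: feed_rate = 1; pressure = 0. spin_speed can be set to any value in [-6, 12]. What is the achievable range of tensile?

-58 to -4

Substituting into the melt_flow equation gives melt_flow = spin_speed + 5.
Substituting into the tensile equation gives tensile = -3*spin_speed - 22.
Linear in spin_speed, so extremes are at the endpoints: spin_speed = -6 gives tensile = -4; spin_speed = 12 gives tensile = -58.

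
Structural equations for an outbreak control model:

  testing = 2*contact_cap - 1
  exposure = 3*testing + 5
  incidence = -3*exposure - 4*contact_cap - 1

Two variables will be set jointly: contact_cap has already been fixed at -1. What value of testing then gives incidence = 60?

testing = -8

With contact_cap held at -1:
Intervening on testing fixes its value directly, overriding its dependence on contact_cap.
Substituting into the incidence equation gives incidence = -9*testing - 12.
Solve -9*testing - 12 = 60: testing = (60 + 12) / -9 = -8.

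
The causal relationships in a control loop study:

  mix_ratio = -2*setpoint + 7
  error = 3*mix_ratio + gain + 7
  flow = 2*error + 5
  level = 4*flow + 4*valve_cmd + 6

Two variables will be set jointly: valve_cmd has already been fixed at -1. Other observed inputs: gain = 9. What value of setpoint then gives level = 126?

setpoint = 4

With valve_cmd held at -1:
Substituting into the error equation gives error = -6*setpoint + 37.
This gives flow = -12*setpoint + 79.
Substituting into the level equation gives level = -48*setpoint + 318.
Solve -48*setpoint + 318 = 126: setpoint = (126 - 318) / -48 = 4.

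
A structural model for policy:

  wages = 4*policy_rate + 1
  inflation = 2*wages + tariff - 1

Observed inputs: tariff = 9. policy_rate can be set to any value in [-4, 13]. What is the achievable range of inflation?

Substituting into the inflation equation gives inflation = 8*policy_rate + 10.
Linear in policy_rate, so extremes are at the endpoints: policy_rate = -4 gives inflation = -22; policy_rate = 13 gives inflation = 114.

-22 to 114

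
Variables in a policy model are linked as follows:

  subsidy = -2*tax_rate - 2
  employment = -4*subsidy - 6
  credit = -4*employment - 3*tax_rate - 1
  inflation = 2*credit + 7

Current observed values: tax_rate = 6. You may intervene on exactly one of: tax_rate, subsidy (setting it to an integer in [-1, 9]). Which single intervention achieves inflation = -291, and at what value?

set tax_rate = 4

Intervening on tax_rate: with other inputs at their observed values, inflation = -70*tax_rate - 11. Solving for -291 gives tax_rate = 4, within [-1, 9].
Intervening on subsidy: inflation = 32*subsidy + 17. Reaching -291 requires subsidy = -77/8, not an integer.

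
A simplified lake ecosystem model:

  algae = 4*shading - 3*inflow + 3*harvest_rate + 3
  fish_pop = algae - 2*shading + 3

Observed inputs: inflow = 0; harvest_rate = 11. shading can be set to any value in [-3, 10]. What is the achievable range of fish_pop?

Substituting into the algae equation gives algae = 4*shading + 36.
Substituting into the fish_pop equation gives fish_pop = 2*shading + 39.
Linear in shading, so extremes are at the endpoints: shading = -3 gives fish_pop = 33; shading = 10 gives fish_pop = 59.

33 to 59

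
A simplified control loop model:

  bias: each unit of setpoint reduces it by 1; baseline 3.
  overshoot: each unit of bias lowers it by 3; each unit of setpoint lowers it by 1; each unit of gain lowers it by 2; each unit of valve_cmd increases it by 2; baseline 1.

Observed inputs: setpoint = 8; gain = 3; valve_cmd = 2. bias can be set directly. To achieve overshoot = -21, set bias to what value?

bias = 4

Intervening on bias fixes its value directly, overriding its dependence on setpoint.
Substituting into the overshoot equation gives overshoot = -3*bias - 9.
Solve -3*bias - 9 = -21: bias = (-21 + 9) / -3 = 4.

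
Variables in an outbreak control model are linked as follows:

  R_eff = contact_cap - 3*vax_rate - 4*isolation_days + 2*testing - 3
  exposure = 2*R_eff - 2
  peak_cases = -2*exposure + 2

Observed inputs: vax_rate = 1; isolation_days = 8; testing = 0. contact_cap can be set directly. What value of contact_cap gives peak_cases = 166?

contact_cap = -2

Substituting into the R_eff equation gives R_eff = contact_cap - 38.
This gives exposure = 2*contact_cap - 78.
This gives peak_cases = -4*contact_cap + 158.
Solve -4*contact_cap + 158 = 166: contact_cap = (166 - 158) / -4 = -2.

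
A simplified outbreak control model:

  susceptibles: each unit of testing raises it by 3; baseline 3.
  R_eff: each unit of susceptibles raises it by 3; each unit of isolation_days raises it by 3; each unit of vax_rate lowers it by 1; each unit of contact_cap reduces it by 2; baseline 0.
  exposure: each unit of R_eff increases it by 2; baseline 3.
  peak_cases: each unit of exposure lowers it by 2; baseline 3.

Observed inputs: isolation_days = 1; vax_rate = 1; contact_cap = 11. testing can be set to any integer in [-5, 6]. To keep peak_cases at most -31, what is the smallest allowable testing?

testing = 2

Substituting into the R_eff equation gives R_eff = 9*testing - 11.
This gives exposure = 18*testing - 19.
This gives peak_cases = -36*testing + 41.
Require -36*testing + 41 ≤ -31, so testing ≥ 2.
The smallest integer in [-5, 6] satisfying this is 2.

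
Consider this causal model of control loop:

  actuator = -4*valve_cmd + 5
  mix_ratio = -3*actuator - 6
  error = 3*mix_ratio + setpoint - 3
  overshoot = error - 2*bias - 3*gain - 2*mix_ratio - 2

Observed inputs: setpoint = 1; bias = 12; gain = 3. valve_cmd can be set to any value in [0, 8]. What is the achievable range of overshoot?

-58 to 38

Substituting into the mix_ratio equation gives mix_ratio = 12*valve_cmd - 21.
error becomes 36*valve_cmd - 65.
Substituting into the overshoot equation gives overshoot = 12*valve_cmd - 58.
Linear in valve_cmd, so extremes are at the endpoints: valve_cmd = 0 gives overshoot = -58; valve_cmd = 8 gives overshoot = 38.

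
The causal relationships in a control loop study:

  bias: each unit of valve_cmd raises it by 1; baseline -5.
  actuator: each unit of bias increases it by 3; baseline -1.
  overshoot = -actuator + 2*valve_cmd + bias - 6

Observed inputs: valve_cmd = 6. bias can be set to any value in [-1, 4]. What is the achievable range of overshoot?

-1 to 9

Intervening on bias fixes its value directly, overriding its dependence on valve_cmd.
Substituting into the overshoot equation gives overshoot = -2*bias + 7.
Linear in bias, so extremes are at the endpoints: bias = -1 gives overshoot = 9; bias = 4 gives overshoot = -1.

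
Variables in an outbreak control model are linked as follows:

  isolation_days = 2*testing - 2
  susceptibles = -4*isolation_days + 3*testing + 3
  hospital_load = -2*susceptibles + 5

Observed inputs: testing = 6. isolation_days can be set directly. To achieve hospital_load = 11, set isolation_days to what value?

Intervening on isolation_days fixes its value directly, overriding its dependence on testing.
Substituting into the susceptibles equation gives susceptibles = -4*isolation_days + 21.
hospital_load becomes 8*isolation_days - 37.
Solve 8*isolation_days - 37 = 11: isolation_days = (11 + 37) / 8 = 6.

isolation_days = 6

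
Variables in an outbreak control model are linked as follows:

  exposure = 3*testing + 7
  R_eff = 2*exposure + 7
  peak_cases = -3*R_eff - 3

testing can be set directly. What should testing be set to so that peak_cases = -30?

Substituting into the R_eff equation gives R_eff = 6*testing + 21.
peak_cases becomes -18*testing - 66.
Solve -18*testing - 66 = -30: testing = (-30 + 66) / -18 = -2.

testing = -2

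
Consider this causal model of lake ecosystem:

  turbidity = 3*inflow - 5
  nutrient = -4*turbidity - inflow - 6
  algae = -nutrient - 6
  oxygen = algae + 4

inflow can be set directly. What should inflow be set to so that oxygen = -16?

Substituting into the nutrient equation gives nutrient = -13*inflow + 14.
Substituting into the algae equation gives algae = 13*inflow - 20.
Substituting into the oxygen equation gives oxygen = 13*inflow - 16.
Solve 13*inflow - 16 = -16: inflow = (-16 + 16) / 13 = 0.

inflow = 0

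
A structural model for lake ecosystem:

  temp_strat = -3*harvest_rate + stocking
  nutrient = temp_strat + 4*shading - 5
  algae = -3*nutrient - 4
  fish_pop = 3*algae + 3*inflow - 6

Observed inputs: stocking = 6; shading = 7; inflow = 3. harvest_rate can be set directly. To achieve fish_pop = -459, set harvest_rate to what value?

harvest_rate = -7

Substituting into the temp_strat equation gives temp_strat = -3*harvest_rate + 6.
So nutrient = -3*harvest_rate + 29.
Substituting into the algae equation gives algae = 9*harvest_rate - 91.
Substituting into the fish_pop equation gives fish_pop = 27*harvest_rate - 270.
Solve 27*harvest_rate - 270 = -459: harvest_rate = (-459 + 270) / 27 = -7.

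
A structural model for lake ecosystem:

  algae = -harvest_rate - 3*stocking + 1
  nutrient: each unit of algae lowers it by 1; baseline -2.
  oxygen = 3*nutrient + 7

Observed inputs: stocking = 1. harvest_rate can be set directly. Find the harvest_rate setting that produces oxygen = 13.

Substituting into the algae equation gives algae = -harvest_rate - 2.
Substituting into the nutrient equation gives nutrient = harvest_rate.
So oxygen = 3*harvest_rate + 7.
Solve 3*harvest_rate + 7 = 13: harvest_rate = (13 - 7) / 3 = 2.

harvest_rate = 2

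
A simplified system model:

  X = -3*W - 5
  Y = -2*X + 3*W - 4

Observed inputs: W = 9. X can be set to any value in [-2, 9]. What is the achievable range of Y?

5 to 27

Intervening on X fixes its value directly, overriding its dependence on W.
Substituting into the Y equation gives Y = -2*X + 23.
Linear in X, so extremes are at the endpoints: X = -2 gives Y = 27; X = 9 gives Y = 5.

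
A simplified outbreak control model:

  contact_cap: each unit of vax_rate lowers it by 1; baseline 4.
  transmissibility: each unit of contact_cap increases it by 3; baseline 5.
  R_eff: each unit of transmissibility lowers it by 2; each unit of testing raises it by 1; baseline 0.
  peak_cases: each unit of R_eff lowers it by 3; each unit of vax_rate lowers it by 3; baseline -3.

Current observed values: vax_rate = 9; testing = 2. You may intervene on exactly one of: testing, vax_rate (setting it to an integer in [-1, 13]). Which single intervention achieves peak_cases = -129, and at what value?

set testing = 13

Intervening on testing: with other inputs at their observed values, peak_cases = -3*testing - 90. Solving for -129 gives testing = 13, within [-1, 13].
Intervening on vax_rate: peak_cases = -21*vax_rate + 93. Reaching -129 requires vax_rate = 74/7, not an integer.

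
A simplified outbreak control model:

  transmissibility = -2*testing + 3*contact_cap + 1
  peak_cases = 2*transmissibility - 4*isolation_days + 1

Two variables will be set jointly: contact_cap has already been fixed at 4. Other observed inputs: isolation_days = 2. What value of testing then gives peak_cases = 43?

With contact_cap held at 4:
Substituting into the transmissibility equation gives transmissibility = -2*testing + 13.
So peak_cases = -4*testing + 19.
Solve -4*testing + 19 = 43: testing = (43 - 19) / -4 = -6.

testing = -6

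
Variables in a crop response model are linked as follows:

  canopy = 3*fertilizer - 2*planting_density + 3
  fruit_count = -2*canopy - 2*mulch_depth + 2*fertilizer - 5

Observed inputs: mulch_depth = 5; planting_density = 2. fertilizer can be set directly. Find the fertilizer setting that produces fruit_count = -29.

fertilizer = 4

Substituting into the canopy equation gives canopy = 3*fertilizer - 1.
This gives fruit_count = -4*fertilizer - 13.
Solve -4*fertilizer - 13 = -29: fertilizer = (-29 + 13) / -4 = 4.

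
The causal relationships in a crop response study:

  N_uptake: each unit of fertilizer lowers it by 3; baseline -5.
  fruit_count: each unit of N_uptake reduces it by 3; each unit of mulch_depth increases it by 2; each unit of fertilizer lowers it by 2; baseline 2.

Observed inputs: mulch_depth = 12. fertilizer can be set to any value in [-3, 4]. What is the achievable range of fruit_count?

Substituting into the fruit_count equation gives fruit_count = 7*fertilizer + 41.
Linear in fertilizer, so extremes are at the endpoints: fertilizer = -3 gives fruit_count = 20; fertilizer = 4 gives fruit_count = 69.

20 to 69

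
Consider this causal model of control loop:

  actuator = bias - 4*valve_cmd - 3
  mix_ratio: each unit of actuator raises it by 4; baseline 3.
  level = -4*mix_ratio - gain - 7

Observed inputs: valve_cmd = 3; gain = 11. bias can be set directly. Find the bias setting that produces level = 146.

Substituting into the actuator equation gives actuator = bias - 15.
So mix_ratio = 4*bias - 57.
Substituting into the level equation gives level = -16*bias + 210.
Solve -16*bias + 210 = 146: bias = (146 - 210) / -16 = 4.

bias = 4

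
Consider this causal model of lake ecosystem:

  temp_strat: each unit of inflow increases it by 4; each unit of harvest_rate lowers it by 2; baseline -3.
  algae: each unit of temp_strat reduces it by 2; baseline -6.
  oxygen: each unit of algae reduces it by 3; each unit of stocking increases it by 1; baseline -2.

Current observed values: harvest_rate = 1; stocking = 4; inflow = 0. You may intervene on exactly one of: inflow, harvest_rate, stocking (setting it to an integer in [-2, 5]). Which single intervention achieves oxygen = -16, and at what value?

Intervening on inflow: oxygen = 24*inflow - 10. Reaching -16 requires inflow = -1/4, not an integer.
Intervening on harvest_rate: oxygen = -12*harvest_rate + 2. Reaching -16 requires harvest_rate = 3/2, not an integer.
Intervening on stocking: with other inputs at their observed values, oxygen = stocking - 14. Solving for -16 gives stocking = -2, within [-2, 5].

set stocking = -2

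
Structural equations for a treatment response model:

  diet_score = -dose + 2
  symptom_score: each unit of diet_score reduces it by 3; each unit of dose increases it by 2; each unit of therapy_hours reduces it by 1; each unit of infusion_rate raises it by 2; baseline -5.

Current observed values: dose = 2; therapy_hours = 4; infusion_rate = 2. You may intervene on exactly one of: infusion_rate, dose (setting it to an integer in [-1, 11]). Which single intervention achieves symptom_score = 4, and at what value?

Intervening on infusion_rate: symptom_score = 2*infusion_rate - 5. Reaching 4 requires infusion_rate = 9/2, not an integer.
Intervening on dose: with other inputs at their observed values, symptom_score = 5*dose - 11. Solving for 4 gives dose = 3, within [-1, 11].

set dose = 3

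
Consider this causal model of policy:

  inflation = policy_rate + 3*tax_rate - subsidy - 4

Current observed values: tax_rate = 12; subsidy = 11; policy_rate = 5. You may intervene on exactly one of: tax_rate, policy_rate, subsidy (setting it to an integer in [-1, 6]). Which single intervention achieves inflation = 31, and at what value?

set subsidy = 6

Intervening on tax_rate: inflation = 3*tax_rate - 10. Reaching 31 requires tax_rate = 41/3, not an integer.
Intervening on policy_rate: inflation = policy_rate + 21. Reaching 31 requires policy_rate = 10, outside [-1, 6].
Intervening on subsidy: with other inputs at their observed values, inflation = -subsidy + 37. Solving for 31 gives subsidy = 6, within [-1, 6].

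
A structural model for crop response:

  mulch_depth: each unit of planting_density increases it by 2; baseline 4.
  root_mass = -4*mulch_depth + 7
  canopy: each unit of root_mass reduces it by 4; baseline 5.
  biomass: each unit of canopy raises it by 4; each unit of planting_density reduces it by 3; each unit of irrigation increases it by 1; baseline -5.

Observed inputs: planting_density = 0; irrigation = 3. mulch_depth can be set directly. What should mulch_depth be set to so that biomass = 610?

mulch_depth = 11

Intervening on mulch_depth fixes its value directly, overriding its dependence on planting_density.
Substituting into the canopy equation gives canopy = 16*mulch_depth - 23.
So biomass = 64*mulch_depth - 94.
Solve 64*mulch_depth - 94 = 610: mulch_depth = (610 + 94) / 64 = 11.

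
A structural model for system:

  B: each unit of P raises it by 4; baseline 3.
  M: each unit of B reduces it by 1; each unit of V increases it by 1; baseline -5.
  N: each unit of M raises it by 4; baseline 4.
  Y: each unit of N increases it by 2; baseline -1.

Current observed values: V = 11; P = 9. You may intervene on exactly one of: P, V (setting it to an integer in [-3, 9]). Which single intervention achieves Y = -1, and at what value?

set P = 1

Intervening on P: with other inputs at their observed values, Y = -32*P + 31. Solving for -1 gives P = 1, within [-3, 9].
Intervening on V: Y = 8*V - 345. Reaching -1 requires V = 43, outside [-3, 9].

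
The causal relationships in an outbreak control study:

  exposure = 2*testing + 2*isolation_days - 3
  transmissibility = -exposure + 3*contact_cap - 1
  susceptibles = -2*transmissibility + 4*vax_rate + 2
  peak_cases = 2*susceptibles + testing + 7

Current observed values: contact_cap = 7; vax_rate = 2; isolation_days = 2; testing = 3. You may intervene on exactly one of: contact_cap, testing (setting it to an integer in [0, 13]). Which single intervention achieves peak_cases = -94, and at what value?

set contact_cap = 13

Intervening on contact_cap: with other inputs at their observed values, peak_cases = -12*contact_cap + 62. Solving for -94 gives contact_cap = 13, within [0, 13].
Intervening on testing: peak_cases = 9*testing - 49. Reaching -94 requires testing = -5, outside [0, 13].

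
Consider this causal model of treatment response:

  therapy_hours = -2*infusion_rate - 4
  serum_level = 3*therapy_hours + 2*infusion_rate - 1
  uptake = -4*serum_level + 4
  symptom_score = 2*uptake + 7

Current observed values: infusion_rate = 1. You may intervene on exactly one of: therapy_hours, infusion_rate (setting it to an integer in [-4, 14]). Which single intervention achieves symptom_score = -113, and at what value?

Intervening on therapy_hours: with other inputs at their observed values, symptom_score = -24*therapy_hours + 7. Solving for -113 gives therapy_hours = 5, within [-4, 14].
Intervening on infusion_rate: symptom_score = 32*infusion_rate + 119. Reaching -113 requires infusion_rate = -29/4, not an integer.

set therapy_hours = 5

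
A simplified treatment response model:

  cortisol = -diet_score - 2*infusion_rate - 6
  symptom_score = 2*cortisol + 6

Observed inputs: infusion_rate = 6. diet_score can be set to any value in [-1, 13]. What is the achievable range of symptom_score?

-56 to -28

Substituting into the cortisol equation gives cortisol = -diet_score - 18.
Substituting into the symptom_score equation gives symptom_score = -2*diet_score - 30.
Linear in diet_score, so extremes are at the endpoints: diet_score = -1 gives symptom_score = -28; diet_score = 13 gives symptom_score = -56.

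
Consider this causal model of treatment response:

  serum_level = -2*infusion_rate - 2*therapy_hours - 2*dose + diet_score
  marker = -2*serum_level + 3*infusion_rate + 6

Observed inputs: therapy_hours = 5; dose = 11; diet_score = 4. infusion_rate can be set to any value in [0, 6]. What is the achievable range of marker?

62 to 104

Substituting into the serum_level equation gives serum_level = -2*infusion_rate - 28.
So marker = 7*infusion_rate + 62.
Linear in infusion_rate, so extremes are at the endpoints: infusion_rate = 0 gives marker = 62; infusion_rate = 6 gives marker = 104.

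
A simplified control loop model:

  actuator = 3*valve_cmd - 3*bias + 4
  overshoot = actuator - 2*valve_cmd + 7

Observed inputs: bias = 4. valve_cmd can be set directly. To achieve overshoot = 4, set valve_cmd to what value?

valve_cmd = 5

Substituting into the actuator equation gives actuator = 3*valve_cmd - 8.
overshoot becomes valve_cmd - 1.
Solve valve_cmd - 1 = 4: valve_cmd = (4 + 1) / 1 = 5.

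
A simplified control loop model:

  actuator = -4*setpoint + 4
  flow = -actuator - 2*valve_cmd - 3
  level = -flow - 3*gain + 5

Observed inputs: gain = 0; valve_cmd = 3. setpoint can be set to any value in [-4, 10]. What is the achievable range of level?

Substituting into the flow equation gives flow = 4*setpoint - 13.
So level = -4*setpoint + 18.
Linear in setpoint, so extremes are at the endpoints: setpoint = -4 gives level = 34; setpoint = 10 gives level = -22.

-22 to 34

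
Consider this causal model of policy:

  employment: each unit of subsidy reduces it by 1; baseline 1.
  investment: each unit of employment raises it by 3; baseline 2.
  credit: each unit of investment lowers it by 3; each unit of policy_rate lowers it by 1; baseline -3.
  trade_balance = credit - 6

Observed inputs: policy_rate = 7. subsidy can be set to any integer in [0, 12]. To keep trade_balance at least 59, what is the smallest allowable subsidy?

subsidy = 10

Substituting into the investment equation gives investment = -3*subsidy + 5.
Substituting into the credit equation gives credit = 9*subsidy - 25.
Substituting into the trade_balance equation gives trade_balance = 9*subsidy - 31.
Require 9*subsidy - 31 ≥ 59, so subsidy ≥ 10.
The smallest integer in [0, 12] satisfying this is 10.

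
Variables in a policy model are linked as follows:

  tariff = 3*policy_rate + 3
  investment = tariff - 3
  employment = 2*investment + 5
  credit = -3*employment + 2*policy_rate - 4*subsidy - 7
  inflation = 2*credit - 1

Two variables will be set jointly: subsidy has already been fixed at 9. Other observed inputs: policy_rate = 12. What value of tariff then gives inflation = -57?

With subsidy held at 9:
Intervening on tariff fixes its value directly, overriding its dependence on policy_rate.
Substituting into the employment equation gives employment = 2*tariff - 1.
This gives credit = -6*tariff - 16.
Substituting into the inflation equation gives inflation = -12*tariff - 33.
Solve -12*tariff - 33 = -57: tariff = (-57 + 33) / -12 = 2.

tariff = 2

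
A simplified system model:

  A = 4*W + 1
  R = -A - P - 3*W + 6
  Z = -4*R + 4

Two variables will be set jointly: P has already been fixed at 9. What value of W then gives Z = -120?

W = -5

With P held at 9:
Substituting into the R equation gives R = -7*W - 4.
Substituting into the Z equation gives Z = 28*W + 20.
Solve 28*W + 20 = -120: W = (-120 - 20) / 28 = -5.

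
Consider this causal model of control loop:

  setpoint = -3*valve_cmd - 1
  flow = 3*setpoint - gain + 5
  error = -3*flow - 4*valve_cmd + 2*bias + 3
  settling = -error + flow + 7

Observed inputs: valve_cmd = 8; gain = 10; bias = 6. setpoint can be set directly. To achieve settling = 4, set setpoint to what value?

setpoint = 0

Intervening on setpoint fixes its value directly, overriding its dependence on valve_cmd.
Substituting into the flow equation gives flow = 3*setpoint - 5.
error becomes -9*setpoint - 2.
Substituting into the settling equation gives settling = 12*setpoint + 4.
Solve 12*setpoint + 4 = 4: setpoint = (4 - 4) / 12 = 0.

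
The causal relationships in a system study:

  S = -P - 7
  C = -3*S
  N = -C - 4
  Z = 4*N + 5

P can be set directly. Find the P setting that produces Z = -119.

Substituting into the C equation gives C = 3*P + 21.
Substituting into the N equation gives N = -3*P - 25.
Substituting into the Z equation gives Z = -12*P - 95.
Solve -12*P - 95 = -119: P = (-119 + 95) / -12 = 2.

P = 2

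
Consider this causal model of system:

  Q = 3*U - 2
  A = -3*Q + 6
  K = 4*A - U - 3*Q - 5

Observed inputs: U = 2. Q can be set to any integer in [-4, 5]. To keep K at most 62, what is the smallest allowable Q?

Intervening on Q fixes its value directly, overriding its dependence on U.
Substituting into the K equation gives K = -15*Q + 17.
Require -15*Q + 17 ≤ 62, so Q ≥ -3.
The smallest integer in [-4, 5] satisfying this is -3.

Q = -3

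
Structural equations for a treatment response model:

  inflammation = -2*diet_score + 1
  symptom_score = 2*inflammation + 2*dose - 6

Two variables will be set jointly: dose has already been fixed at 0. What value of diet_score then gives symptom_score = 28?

diet_score = -8

With dose held at 0:
Substituting into the symptom_score equation gives symptom_score = -4*diet_score - 4.
Solve -4*diet_score - 4 = 28: diet_score = (28 + 4) / -4 = -8.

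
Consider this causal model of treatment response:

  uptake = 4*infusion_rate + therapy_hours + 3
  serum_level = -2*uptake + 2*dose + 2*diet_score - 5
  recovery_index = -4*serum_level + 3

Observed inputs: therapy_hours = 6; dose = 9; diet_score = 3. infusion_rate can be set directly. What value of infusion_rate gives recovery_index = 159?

infusion_rate = 5

Substituting into the uptake equation gives uptake = 4*infusion_rate + 9.
This gives serum_level = -8*infusion_rate + 1.
Substituting into the recovery_index equation gives recovery_index = 32*infusion_rate - 1.
Solve 32*infusion_rate - 1 = 159: infusion_rate = (159 + 1) / 32 = 5.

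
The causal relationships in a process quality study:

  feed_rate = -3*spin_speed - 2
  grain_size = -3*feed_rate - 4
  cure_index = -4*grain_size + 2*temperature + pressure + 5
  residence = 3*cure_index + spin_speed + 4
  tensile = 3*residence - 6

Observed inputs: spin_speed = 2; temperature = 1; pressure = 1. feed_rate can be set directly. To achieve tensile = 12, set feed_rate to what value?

feed_rate = -2

Intervening on feed_rate fixes its value directly, overriding its dependence on spin_speed.
Substituting into the cure_index equation gives cure_index = 12*feed_rate + 24.
So residence = 36*feed_rate + 78.
Substituting into the tensile equation gives tensile = 108*feed_rate + 228.
Solve 108*feed_rate + 228 = 12: feed_rate = (12 - 228) / 108 = -2.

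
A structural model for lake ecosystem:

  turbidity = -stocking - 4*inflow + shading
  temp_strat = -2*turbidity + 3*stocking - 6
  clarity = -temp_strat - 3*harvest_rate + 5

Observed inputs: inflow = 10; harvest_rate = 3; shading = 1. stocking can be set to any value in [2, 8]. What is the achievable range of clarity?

-116 to -86

Substituting into the turbidity equation gives turbidity = -stocking - 39.
Substituting into the temp_strat equation gives temp_strat = 5*stocking + 72.
This gives clarity = -5*stocking - 76.
Linear in stocking, so extremes are at the endpoints: stocking = 2 gives clarity = -86; stocking = 8 gives clarity = -116.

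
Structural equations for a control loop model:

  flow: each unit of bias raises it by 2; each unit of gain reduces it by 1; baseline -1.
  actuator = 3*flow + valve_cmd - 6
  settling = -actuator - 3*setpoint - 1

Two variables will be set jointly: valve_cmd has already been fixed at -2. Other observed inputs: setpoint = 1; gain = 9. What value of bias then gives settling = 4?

With valve_cmd held at -2:
Substituting into the flow equation gives flow = 2*bias - 10.
Substituting into the actuator equation gives actuator = 6*bias - 38.
So settling = -6*bias + 34.
Solve -6*bias + 34 = 4: bias = (4 - 34) / -6 = 5.

bias = 5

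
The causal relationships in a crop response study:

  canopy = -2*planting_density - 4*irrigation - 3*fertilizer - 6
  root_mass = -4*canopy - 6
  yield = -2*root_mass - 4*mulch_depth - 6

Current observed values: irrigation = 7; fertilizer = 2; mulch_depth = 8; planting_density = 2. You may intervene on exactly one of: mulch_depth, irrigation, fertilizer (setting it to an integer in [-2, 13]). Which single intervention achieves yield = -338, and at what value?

set mulch_depth = -2

Intervening on mulch_depth: with other inputs at their observed values, yield = -4*mulch_depth - 346. Solving for -338 gives mulch_depth = -2, within [-2, 13].
Intervening on irrigation: yield = -32*irrigation - 154. Reaching -338 requires irrigation = 23/4, not an integer.
Intervening on fertilizer: yield = -24*fertilizer - 330. Reaching -338 requires fertilizer = 1/3, not an integer.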